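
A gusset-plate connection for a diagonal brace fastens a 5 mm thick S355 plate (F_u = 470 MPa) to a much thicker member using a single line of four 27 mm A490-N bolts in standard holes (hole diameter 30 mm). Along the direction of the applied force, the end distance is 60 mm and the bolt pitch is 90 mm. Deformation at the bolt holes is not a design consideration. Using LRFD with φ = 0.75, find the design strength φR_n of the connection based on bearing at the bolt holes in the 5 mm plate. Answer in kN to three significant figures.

Per bolt r_n = 1.5 l_c t F_u ≤ 3.0 d t F_u; upper limit = 3.0 × 27 × 5 × 470 / 1000 = 190.3 kN.
Edge bolt: l_c = 60 − 30/2 = 45 mm → 1.5 × 45 × 5 × 470 / 1000 = 158.6 → r_n = 158.6 kN.
Interior bolts: l_c = 90 − 30 = 60 mm → 1.5 × 60 × 5 × 470 / 1000 = 211.5 → r_n = 190.3 kN.
R_n = 1 × 158.6 + 3 × 190.3 = 729.7 kN.
Design strength φR_n = 0.75 × 729.7 = 547 kN.

547 kN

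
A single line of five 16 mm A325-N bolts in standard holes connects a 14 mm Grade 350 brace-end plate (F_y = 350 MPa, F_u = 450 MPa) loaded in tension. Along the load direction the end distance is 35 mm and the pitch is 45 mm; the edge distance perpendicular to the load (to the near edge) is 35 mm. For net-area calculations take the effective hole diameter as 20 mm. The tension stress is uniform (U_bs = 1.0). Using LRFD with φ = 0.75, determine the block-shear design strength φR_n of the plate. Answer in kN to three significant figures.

472 kN

Shear plane L_v = 35 + 4·45 = 215 mm; A_gv = 215 × 14 = 3010 mm².
A_nv = (215 − 4.5·20) × 14 = 1750 mm².
A_nt = (35 − 0.5·20) × 14 = 350 mm².
0.6 F_u A_nv = 472.5 kN; 0.6 F_y A_gv = 632.1 kN → shear rupture governs the shear term.
R_n = 472.5 + 1.0 × 450 × 350 / 1000 = 630 kN.
Design strength φR_n = 0.75 × 630 = 472 kN.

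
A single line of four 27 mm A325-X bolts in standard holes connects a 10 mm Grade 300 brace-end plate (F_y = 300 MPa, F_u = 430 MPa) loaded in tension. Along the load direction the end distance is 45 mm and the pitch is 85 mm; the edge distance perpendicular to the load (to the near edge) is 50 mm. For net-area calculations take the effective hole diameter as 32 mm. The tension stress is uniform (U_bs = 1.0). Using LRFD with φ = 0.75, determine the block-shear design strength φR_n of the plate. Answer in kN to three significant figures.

Shear plane L_v = 45 + 3·85 = 300 mm; A_gv = 300 × 10 = 3000 mm².
A_nv = (300 − 3.5·32) × 10 = 1880 mm².
A_nt = (50 − 0.5·32) × 10 = 340 mm².
0.6 F_u A_nv = 485 kN; 0.6 F_y A_gv = 540 kN → shear rupture governs the shear term.
R_n = 485 + 1.0 × 430 × 340 / 1000 = 631.2 kN.
Design strength φR_n = 0.75 × 631.2 = 473 kN.

473 kN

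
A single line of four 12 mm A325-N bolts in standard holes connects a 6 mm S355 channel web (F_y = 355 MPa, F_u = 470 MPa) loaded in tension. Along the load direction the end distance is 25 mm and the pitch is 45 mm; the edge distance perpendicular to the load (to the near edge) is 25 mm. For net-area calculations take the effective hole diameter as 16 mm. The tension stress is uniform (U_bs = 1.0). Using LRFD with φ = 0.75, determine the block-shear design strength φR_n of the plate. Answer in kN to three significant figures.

Shear plane L_v = 25 + 3·45 = 160 mm; A_gv = 160 × 6 = 960 mm².
A_nv = (160 − 3.5·16) × 6 = 624 mm².
A_nt = (25 − 0.5·16) × 6 = 102 mm².
0.6 F_u A_nv = 176 kN; 0.6 F_y A_gv = 204.5 kN → shear rupture governs the shear term.
R_n = 176 + 1.0 × 470 × 102 / 1000 = 223.9 kN.
Design strength φR_n = 0.75 × 223.9 = 168 kN.

168 kN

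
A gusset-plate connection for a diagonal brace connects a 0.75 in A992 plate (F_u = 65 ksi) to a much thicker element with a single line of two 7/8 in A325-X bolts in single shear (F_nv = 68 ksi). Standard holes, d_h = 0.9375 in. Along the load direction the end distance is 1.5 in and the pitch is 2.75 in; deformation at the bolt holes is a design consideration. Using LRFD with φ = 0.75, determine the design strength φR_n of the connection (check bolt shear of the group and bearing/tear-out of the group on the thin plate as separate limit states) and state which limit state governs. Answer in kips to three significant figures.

61.3 kips (bolt shear governs)

Bolt shear: A_b = π·0.875²/4 = 0.6013 in²; R_n = 68 × 0.6013 × 2 × 1 = 81.78 kips → 0.75 × 81.78 = 61.3 kips.
Bearing (1.2 l_c t F_u ≤ 2.4 d t F_u): upper limit = 2.4·0.875·0.75·65 = 102.4 kips.
  Edge l_c = 1.5 − 0.9375/2 = 1.031 → r_n = 60.33 kips; interior l_c = 2.75 − 0.9375 = 1.812 → r_n = 102.4 kips.
  R_n,bearing = 1·60.33 + 1·102.4 = 162.7 kips → 0.75 × 162.7 = 122 kips.
Bolt shear governs: 61.3 kips.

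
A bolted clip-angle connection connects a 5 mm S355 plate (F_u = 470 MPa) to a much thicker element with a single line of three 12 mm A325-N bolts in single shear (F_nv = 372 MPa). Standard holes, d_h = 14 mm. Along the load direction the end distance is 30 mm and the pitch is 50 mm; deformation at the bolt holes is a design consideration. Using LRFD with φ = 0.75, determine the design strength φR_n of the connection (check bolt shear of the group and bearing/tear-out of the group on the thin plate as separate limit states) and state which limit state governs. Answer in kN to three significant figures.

94.7 kN (bolt shear governs)

Bolt shear: A_b = π·12²/4 = 113.1 mm²; R_n = 372 × 113.1 × 3 × 1 / 1000 = 126.2 kN → 0.75 × 126.2 = 94.7 kN.
Bearing (1.2 l_c t F_u ≤ 2.4 d t F_u): upper limit = 2.4·12·5·470 / 1000 = 67.68 kN.
  Edge l_c = 30 − 14/2 = 23 → r_n = 64.86 kN; interior l_c = 50 − 14 = 36 → r_n = 67.68 kN.
  R_n,bearing = 1·64.86 + 2·67.68 = 200.2 kN → 0.75 × 200.2 = 150 kN.
Bolt shear governs: 94.7 kN.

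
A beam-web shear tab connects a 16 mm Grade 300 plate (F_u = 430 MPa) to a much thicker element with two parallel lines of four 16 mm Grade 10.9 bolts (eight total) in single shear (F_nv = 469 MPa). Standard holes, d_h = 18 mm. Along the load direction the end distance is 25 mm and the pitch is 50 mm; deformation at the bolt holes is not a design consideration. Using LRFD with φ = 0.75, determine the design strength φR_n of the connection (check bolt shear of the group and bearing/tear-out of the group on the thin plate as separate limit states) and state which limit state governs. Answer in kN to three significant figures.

Bolt shear: A_b = π·16²/4 = 201.1 mm²; R_n = 469 × 201.1 × 8 × 1 / 1000 = 754.4 kN → 0.75 × 754.4 = 566 kN.
Bearing (1.5 l_c t F_u ≤ 3.0 d t F_u): upper limit = 3.0·16·16·430 / 1000 = 330.2 kN.
  Edge l_c = 25 − 18/2 = 16 → r_n = 165.1 kN; interior l_c = 50 − 18 = 32 → r_n = 330.2 kN.
  R_n,bearing = 2·165.1 + 6·330.2 = 2312 kN → 0.75 × 2312 = 1730 kN.
Bolt shear governs: 566 kN.

566 kN (bolt shear governs)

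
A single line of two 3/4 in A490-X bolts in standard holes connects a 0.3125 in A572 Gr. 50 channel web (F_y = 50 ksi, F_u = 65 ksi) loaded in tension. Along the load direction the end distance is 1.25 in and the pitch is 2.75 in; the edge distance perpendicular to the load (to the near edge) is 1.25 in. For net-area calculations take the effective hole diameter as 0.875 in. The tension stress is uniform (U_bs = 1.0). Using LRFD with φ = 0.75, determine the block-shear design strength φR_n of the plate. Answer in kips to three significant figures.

Shear plane L_v = 1.25 + 1·2.75 = 4 in; A_gv = 4 × 0.3125 = 1.25 in².
A_nv = (4 − 1.5·0.875) × 0.3125 = 0.8398 in².
A_nt = (1.25 − 0.5·0.875) × 0.3125 = 0.2539 in².
0.6 F_u A_nv = 32.75 kips; 0.6 F_y A_gv = 37.5 kips → shear rupture governs the shear term.
R_n = 32.75 + 1.0 × 65 × 0.2539 = 49.26 kips.
Design strength φR_n = 0.75 × 49.26 = 36.9 kips.

36.9 kips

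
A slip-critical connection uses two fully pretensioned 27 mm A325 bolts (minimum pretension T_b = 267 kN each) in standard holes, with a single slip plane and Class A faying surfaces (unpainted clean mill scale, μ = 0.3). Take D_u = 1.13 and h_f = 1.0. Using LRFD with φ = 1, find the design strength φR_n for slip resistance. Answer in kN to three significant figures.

181 kN

R_n = μ · D_u · h_f · T_b · n_s · n_b = 0.3 × 1.13 × 1.0 × 267 × 1 × 2 = 181 kN.
Design strength φR_n = 1 × 181 = 181 kN.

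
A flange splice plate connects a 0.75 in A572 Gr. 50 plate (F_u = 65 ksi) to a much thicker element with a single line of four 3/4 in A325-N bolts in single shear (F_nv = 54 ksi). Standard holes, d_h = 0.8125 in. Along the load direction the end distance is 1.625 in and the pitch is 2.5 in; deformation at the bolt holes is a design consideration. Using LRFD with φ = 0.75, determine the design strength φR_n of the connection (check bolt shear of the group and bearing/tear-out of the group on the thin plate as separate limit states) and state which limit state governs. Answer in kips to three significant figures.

71.6 kips (bolt shear governs)

Bolt shear: A_b = π·0.75²/4 = 0.4418 in²; R_n = 54 × 0.4418 × 4 × 1 = 95.43 kips → 0.75 × 95.43 = 71.6 kips.
Bearing (1.2 l_c t F_u ≤ 2.4 d t F_u): upper limit = 2.4·0.75·0.75·65 = 87.75 kips.
  Edge l_c = 1.625 − 0.8125/2 = 1.219 → r_n = 71.3 kips; interior l_c = 2.5 − 0.8125 = 1.688 → r_n = 87.75 kips.
  R_n,bearing = 1·71.3 + 3·87.75 = 334.5 kips → 0.75 × 334.5 = 251 kips.
Bolt shear governs: 71.6 kips.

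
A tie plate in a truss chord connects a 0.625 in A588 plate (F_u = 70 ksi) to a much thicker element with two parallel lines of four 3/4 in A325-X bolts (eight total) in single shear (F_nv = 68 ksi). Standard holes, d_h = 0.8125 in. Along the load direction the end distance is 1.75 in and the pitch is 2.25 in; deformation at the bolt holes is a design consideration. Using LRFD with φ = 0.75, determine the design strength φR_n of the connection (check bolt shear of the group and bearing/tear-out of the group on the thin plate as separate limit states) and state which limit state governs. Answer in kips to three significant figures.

180 kips (bolt shear governs)

Bolt shear: A_b = π·0.75²/4 = 0.4418 in²; R_n = 68 × 0.4418 × 8 × 1 = 240.3 kips → 0.75 × 240.3 = 180 kips.
Bearing (1.2 l_c t F_u ≤ 2.4 d t F_u): upper limit = 2.4·0.75·0.625·70 = 78.75 kips.
  Edge l_c = 1.75 − 0.8125/2 = 1.344 → r_n = 70.55 kips; interior l_c = 2.25 − 0.8125 = 1.438 → r_n = 75.47 kips.
  R_n,bearing = 2·70.55 + 6·75.47 = 593.9 kips → 0.75 × 593.9 = 445 kips.
Bolt shear governs: 180 kips.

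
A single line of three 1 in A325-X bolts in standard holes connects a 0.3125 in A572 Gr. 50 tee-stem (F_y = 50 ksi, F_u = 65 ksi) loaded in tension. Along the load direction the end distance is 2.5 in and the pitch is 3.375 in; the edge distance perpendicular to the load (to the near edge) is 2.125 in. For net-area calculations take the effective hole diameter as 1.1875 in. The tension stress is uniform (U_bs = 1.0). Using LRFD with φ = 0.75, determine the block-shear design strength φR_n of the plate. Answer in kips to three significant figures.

Shear plane L_v = 2.5 + 2·3.375 = 9.25 in; A_gv = 9.25 × 0.3125 = 2.891 in².
A_nv = (9.25 − 2.5·1.1875) × 0.3125 = 1.963 in².
A_nt = (2.125 − 0.5·1.1875) × 0.3125 = 0.4785 in².
0.6 F_u A_nv = 76.55 kips; 0.6 F_y A_gv = 86.72 kips → shear rupture governs the shear term.
R_n = 76.55 + 1.0 × 65 × 0.4785 = 107.7 kips.
Design strength φR_n = 0.75 × 107.7 = 80.7 kips.

80.7 kips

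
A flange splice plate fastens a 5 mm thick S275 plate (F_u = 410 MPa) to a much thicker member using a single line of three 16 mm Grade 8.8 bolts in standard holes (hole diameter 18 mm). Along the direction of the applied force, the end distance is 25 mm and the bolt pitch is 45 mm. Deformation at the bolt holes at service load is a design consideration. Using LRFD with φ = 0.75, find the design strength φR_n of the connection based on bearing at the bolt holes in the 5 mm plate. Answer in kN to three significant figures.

Per bolt r_n = 1.2 l_c t F_u ≤ 2.4 d t F_u; upper limit = 2.4 × 16 × 5 × 410 / 1000 = 78.72 kN.
Edge bolt: l_c = 25 − 18/2 = 16 mm → 1.2 × 16 × 5 × 410 / 1000 = 39.36 → r_n = 39.36 kN.
Interior bolts: l_c = 45 − 18 = 27 mm → 1.2 × 27 × 5 × 410 / 1000 = 66.42 → r_n = 66.42 kN.
R_n = 1 × 39.36 + 2 × 66.42 = 172.2 kN.
Design strength φR_n = 0.75 × 172.2 = 129 kN.

129 kN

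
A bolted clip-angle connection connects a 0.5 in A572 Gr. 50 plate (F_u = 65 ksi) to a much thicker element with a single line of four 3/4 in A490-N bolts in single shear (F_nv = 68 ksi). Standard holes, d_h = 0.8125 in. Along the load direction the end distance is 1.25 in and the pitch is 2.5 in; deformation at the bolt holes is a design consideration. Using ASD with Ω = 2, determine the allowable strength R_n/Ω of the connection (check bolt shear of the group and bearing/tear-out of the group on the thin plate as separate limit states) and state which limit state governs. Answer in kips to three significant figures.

Bolt shear: A_b = π·0.75²/4 = 0.4418 in²; R_n = 68 × 0.4418 × 4 × 1 = 120.2 kips → 120.2 / 2 = 60.1 kips.
Bearing (1.2 l_c t F_u ≤ 2.4 d t F_u): upper limit = 2.4·0.75·0.5·65 = 58.5 kips.
  Edge l_c = 1.25 − 0.8125/2 = 0.8438 → r_n = 32.91 kips; interior l_c = 2.5 − 0.8125 = 1.688 → r_n = 58.5 kips.
  R_n,bearing = 1·32.91 + 3·58.5 = 208.4 kips → 208.4 / 2 = 104 kips.
Bolt shear governs: 60.1 kips.

60.1 kips (bolt shear governs)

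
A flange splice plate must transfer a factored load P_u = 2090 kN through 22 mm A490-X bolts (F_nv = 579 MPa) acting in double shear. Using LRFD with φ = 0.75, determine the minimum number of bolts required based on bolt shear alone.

7 bolts

A_b = π·22²/4 = 380.1 mm².
Per-bolt design strength φR_n = 0.75 × 579 × 380.1 × 2 / 1000 = 330.1 kN.
n ≥ 2090 / 330.1 = 6.331 → use 7 bolts.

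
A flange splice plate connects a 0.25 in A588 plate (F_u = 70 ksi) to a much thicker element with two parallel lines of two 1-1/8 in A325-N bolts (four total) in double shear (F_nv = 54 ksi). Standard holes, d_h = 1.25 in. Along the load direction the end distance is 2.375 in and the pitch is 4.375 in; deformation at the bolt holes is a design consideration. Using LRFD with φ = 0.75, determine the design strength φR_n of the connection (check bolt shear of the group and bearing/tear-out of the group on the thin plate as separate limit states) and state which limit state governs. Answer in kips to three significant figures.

126 kips (bearing governs)

Bolt shear: A_b = π·1.125²/4 = 0.994 in²; R_n = 54 × 0.994 × 4 × 2 = 429.4 kips → 0.75 × 429.4 = 322 kips.
Bearing (1.2 l_c t F_u ≤ 2.4 d t F_u): upper limit = 2.4·1.125·0.25·70 = 47.25 kips.
  Edge l_c = 2.375 − 1.25/2 = 1.75 → r_n = 36.75 kips; interior l_c = 4.375 − 1.25 = 3.125 → r_n = 47.25 kips.
  R_n,bearing = 2·36.75 + 2·47.25 = 168 kips → 0.75 × 168 = 126 kips.
Bearing governs: 126 kips.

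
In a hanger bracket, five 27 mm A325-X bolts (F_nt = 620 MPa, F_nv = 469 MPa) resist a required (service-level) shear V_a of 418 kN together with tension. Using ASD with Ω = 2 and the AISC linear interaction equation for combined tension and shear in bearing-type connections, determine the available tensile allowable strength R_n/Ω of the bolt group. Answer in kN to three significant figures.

A_b = π·27²/4 = 572.6 mm²; f_rv = 418 × 1000 / (5 × 572.6) = 146 MPa.
F'_nt = 1.3 F_nt − (Ω F_nt / F_nv) f_rv = 1.3·620 − (2·620/469)·146 = 420 MPa, capped at F_nt → F'_nt = 420 MPa.
R_n = F'_nt · A_b · n = 420 × 572.6 × 5 / 1000 = 1202 kN.
Allowable strength R_n/Ω = 1202 / 2 = 601 kN.

601 kN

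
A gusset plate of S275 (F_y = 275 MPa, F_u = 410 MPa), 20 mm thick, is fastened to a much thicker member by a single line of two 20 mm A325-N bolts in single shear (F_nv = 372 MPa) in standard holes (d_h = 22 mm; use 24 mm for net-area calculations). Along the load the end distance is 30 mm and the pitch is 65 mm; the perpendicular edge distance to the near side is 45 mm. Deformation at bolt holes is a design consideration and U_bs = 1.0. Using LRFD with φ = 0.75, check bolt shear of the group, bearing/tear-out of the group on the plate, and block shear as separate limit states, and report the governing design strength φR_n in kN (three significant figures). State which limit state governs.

Bolt shear: A_b = π·20²/4 = 314.2 mm²; R_n = 372 × 314.2 × 2 × 1 / 1000 = 233.7 kN → 0.75 × 233.7 = 175 kN.
Bearing: edge l_c = 19, r_n = 187 kN; interior l_c = 43, r_n = 393.6 kN; R_n = 187 + 1·393.6 = 580.6 kN → 435 kN.
Block shear: A_gv = 1900, A_nv = 1180, A_nt = 660 mm²; R_n = min(0.6F_uA_nv, 0.6F_yA_gv) + U_bs·F_u·A_nt = 560.9 kN → 421 kN.
Bolt shear governs: 175 kN.

175 kN (bolt shear governs)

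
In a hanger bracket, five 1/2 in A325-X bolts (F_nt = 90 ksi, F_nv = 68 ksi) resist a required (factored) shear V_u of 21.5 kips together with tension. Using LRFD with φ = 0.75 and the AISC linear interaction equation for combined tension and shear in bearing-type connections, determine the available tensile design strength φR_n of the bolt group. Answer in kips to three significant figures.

A_b = π·0.5²/4 = 0.1963 in²; f_rv = 21.5 / (5 × 0.1963) = 21.9 ksi.
F'_nt = 1.3 F_nt − (F_nt / φF_nv) f_rv = 1.3·90 − (90/(0.75·68))·21.9 = 78.35 ksi, capped at F_nt → F'_nt = 78.35 ksi.
R_n = F'_nt · A_b · n = 78.35 × 0.1963 × 5 = 76.92 kips.
Design strength φR_n = 0.75 × 76.92 = 57.7 kips.

57.7 kips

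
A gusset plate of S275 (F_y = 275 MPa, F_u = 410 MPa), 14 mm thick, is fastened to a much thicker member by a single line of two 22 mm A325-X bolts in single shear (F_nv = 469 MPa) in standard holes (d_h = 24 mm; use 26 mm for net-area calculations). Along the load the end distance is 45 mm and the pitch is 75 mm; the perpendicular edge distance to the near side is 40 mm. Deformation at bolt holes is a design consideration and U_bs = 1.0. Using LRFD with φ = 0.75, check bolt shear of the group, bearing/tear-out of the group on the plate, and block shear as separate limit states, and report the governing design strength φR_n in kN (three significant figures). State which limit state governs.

Bolt shear: A_b = π·22²/4 = 380.1 mm²; R_n = 469 × 380.1 × 2 × 1 / 1000 = 356.6 kN → 0.75 × 356.6 = 267 kN.
Bearing: edge l_c = 33, r_n = 227.3 kN; interior l_c = 51, r_n = 303.1 kN; R_n = 227.3 + 1·303.1 = 530.4 kN → 398 kN.
Block shear: A_gv = 1680, A_nv = 1134, A_nt = 378 mm²; R_n = min(0.6F_uA_nv, 0.6F_yA_gv) + U_bs·F_u·A_nt = 432.2 kN → 324 kN.
Bolt shear governs: 267 kN.

267 kN (bolt shear governs)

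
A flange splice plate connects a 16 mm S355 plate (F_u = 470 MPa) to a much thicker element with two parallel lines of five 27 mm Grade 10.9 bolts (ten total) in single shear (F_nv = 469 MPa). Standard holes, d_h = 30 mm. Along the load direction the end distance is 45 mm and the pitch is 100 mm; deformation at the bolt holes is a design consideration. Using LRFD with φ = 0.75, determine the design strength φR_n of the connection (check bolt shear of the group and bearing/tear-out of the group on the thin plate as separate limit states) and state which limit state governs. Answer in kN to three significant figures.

2010 kN (bolt shear governs)

Bolt shear: A_b = π·27²/4 = 572.6 mm²; R_n = 469 × 572.6 × 10 × 1 / 1000 = 2685 kN → 0.75 × 2685 = 2010 kN.
Bearing (1.2 l_c t F_u ≤ 2.4 d t F_u): upper limit = 2.4·27·16·470 / 1000 = 487.3 kN.
  Edge l_c = 45 − 30/2 = 30 → r_n = 270.7 kN; interior l_c = 100 − 30 = 70 → r_n = 487.3 kN.
  R_n,bearing = 2·270.7 + 8·487.3 = 4440 kN → 0.75 × 4440 = 3330 kN.
Bolt shear governs: 2010 kN.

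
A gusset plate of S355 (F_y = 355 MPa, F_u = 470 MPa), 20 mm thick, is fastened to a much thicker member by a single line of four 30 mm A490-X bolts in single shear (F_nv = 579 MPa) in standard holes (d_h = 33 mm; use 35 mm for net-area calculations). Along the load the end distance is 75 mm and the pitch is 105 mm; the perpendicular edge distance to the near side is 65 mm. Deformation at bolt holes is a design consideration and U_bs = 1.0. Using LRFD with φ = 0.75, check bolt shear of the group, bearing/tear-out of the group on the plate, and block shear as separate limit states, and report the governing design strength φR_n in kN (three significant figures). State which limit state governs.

1230 kN (bolt shear governs)

Bolt shear: A_b = π·30²/4 = 706.9 mm²; R_n = 579 × 706.9 × 4 × 1 / 1000 = 1637 kN → 0.75 × 1637 = 1230 kN.
Bearing: edge l_c = 58.5, r_n = 659.9 kN; interior l_c = 72, r_n = 676.8 kN; R_n = 659.9 + 3·676.8 = 2690 kN → 2020 kN.
Block shear: A_gv = 7800, A_nv = 5350, A_nt = 950 mm²; R_n = min(0.6F_uA_nv, 0.6F_yA_gv) + U_bs·F_u·A_nt = 1955 kN → 1470 kN.
Bolt shear governs: 1230 kN.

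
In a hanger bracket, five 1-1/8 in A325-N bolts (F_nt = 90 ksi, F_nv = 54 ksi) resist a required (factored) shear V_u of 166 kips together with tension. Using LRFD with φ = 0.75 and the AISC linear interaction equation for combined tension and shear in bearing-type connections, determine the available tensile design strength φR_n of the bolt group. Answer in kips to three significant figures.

A_b = π·1.125²/4 = 0.994 in²; f_rv = 166 / (5 × 0.994) = 33.4 ksi.
F'_nt = 1.3 F_nt − (F_nt / φF_nv) f_rv = 1.3·90 − (90/(0.75·54))·33.4 = 42.78 ksi, capped at F_nt → F'_nt = 42.78 ksi.
R_n = F'_nt · A_b · n = 42.78 × 0.994 × 5 = 212.6 kips.
Design strength φR_n = 0.75 × 212.6 = 159 kips.

159 kips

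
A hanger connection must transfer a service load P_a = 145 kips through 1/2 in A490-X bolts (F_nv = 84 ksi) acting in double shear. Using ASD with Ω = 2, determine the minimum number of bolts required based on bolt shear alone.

9 bolts

A_b = π·0.5²/4 = 0.1963 in².
Per-bolt allowable strength R_n/Ω = 84 × 0.1963 × 2 / 2 = 16.49 kips.
n ≥ 145 / 16.49 = 8.791 → use 9 bolts.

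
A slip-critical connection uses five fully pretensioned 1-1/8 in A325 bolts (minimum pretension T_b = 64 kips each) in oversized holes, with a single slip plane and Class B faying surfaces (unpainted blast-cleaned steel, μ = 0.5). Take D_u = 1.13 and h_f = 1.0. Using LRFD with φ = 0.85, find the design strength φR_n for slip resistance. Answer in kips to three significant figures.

R_n = μ · D_u · h_f · T_b · n_s · n_b = 0.5 × 1.13 × 1.0 × 64 × 1 × 5 = 180.8 kips.
Design strength φR_n = 0.85 × 180.8 = 154 kips.

154 kips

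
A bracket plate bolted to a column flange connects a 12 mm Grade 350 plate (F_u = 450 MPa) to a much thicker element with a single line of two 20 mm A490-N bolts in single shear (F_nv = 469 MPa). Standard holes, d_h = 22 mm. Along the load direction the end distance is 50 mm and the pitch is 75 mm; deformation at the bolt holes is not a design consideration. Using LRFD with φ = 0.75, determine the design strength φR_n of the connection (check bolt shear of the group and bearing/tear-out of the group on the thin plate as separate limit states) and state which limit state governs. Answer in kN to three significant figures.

221 kN (bolt shear governs)

Bolt shear: A_b = π·20²/4 = 314.2 mm²; R_n = 469 × 314.2 × 2 × 1 / 1000 = 294.7 kN → 0.75 × 294.7 = 221 kN.
Bearing (1.5 l_c t F_u ≤ 3.0 d t F_u): upper limit = 3.0·20·12·450 / 1000 = 324 kN.
  Edge l_c = 50 − 22/2 = 39 → r_n = 315.9 kN; interior l_c = 75 − 22 = 53 → r_n = 324 kN.
  R_n,bearing = 1·315.9 + 1·324 = 639.9 kN → 0.75 × 639.9 = 480 kN.
Bolt shear governs: 221 kN.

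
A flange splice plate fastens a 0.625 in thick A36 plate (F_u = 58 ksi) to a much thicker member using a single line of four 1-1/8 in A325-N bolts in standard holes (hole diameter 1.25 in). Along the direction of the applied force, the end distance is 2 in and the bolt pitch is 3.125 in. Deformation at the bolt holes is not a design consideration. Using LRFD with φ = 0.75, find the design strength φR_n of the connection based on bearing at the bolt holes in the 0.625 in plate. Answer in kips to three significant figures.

285 kips

Per bolt r_n = 1.5 l_c t F_u ≤ 3.0 d t F_u; upper limit = 3.0 × 1.125 × 0.625 × 58 = 122.3 kips.
Edge bolt: l_c = 2 − 1.25/2 = 1.375 in → 1.5 × 1.375 × 0.625 × 58 = 74.77 → r_n = 74.77 kips.
Interior bolts: l_c = 3.125 − 1.25 = 1.875 in → 1.5 × 1.875 × 0.625 × 58 = 102 → r_n = 102 kips.
R_n = 1 × 74.77 + 3 × 102 = 380.6 kips.
Design strength φR_n = 0.75 × 380.6 = 285 kips.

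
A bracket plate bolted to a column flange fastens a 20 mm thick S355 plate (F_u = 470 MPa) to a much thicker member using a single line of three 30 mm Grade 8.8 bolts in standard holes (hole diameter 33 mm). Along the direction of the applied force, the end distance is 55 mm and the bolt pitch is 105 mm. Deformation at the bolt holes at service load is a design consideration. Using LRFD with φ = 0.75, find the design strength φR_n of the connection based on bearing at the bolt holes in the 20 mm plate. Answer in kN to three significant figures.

1340 kN

Per bolt r_n = 1.2 l_c t F_u ≤ 2.4 d t F_u; upper limit = 2.4 × 30 × 20 × 470 / 1000 = 676.8 kN.
Edge bolt: l_c = 55 − 33/2 = 38.5 mm → 1.2 × 38.5 × 20 × 470 / 1000 = 434.3 → r_n = 434.3 kN.
Interior bolts: l_c = 105 − 33 = 72 mm → 1.2 × 72 × 20 × 470 / 1000 = 812.2 → r_n = 676.8 kN.
R_n = 1 × 434.3 + 2 × 676.8 = 1788 kN.
Design strength φR_n = 0.75 × 1788 = 1340 kN.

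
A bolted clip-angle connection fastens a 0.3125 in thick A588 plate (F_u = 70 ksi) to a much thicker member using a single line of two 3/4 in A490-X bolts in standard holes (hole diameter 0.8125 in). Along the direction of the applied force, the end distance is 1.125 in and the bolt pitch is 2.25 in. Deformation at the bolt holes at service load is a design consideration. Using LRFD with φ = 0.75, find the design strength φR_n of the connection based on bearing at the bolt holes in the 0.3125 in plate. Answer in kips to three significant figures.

42.5 kips

Per bolt r_n = 1.2 l_c t F_u ≤ 2.4 d t F_u; upper limit = 2.4 × 0.75 × 0.3125 × 70 = 39.38 kips.
Edge bolt: l_c = 1.125 − 0.8125/2 = 0.7188 in → 1.2 × 0.7188 × 0.3125 × 70 = 18.87 → r_n = 18.87 kips.
Interior bolts: l_c = 2.25 − 0.8125 = 1.438 in → 1.2 × 1.438 × 0.3125 × 70 = 37.73 → r_n = 37.73 kips.
R_n = 1 × 18.87 + 1 × 37.73 = 56.6 kips.
Design strength φR_n = 0.75 × 56.6 = 42.5 kips.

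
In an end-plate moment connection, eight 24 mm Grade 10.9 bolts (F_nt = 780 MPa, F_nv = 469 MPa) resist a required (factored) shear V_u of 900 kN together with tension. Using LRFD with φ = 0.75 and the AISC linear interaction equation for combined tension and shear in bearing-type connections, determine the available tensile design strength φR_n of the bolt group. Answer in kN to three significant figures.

A_b = π·24²/4 = 452.4 mm²; f_rv = 900 × 1000 / (8 × 452.4) = 248.7 MPa.
F'_nt = 1.3 F_nt − (F_nt / φF_nv) f_rv = 1.3·780 − (780/(0.75·469))·248.7 = 462.6 MPa, capped at F_nt → F'_nt = 462.6 MPa.
R_n = F'_nt · A_b · n = 462.6 × 452.4 × 8 / 1000 = 1674 kN.
Design strength φR_n = 0.75 × 1674 = 1260 kN.

1260 kN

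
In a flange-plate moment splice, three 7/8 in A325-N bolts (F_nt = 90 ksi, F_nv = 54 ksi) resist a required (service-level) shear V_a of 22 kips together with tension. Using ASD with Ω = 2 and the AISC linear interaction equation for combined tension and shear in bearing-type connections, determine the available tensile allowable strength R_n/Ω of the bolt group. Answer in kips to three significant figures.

68.9 kips

A_b = π·0.875²/4 = 0.6013 in²; f_rv = 22 / (3 × 0.6013) = 12.2 ksi.
F'_nt = 1.3 F_nt − (Ω F_nt / F_nv) f_rv = 1.3·90 − (2·90/54)·12.2 = 76.35 ksi, capped at F_nt → F'_nt = 76.35 ksi.
R_n = F'_nt · A_b · n = 76.35 × 0.6013 × 3 = 137.7 kips.
Allowable strength R_n/Ω = 137.7 / 2 = 68.9 kips.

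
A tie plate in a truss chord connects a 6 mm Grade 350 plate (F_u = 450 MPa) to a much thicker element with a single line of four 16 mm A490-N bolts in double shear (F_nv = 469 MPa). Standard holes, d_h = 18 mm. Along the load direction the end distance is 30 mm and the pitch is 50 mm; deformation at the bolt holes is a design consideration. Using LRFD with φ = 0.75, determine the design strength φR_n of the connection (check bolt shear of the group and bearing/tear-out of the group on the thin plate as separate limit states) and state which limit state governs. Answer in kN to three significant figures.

Bolt shear: A_b = π·16²/4 = 201.1 mm²; R_n = 469 × 201.1 × 4 × 2 / 1000 = 754.4 kN → 0.75 × 754.4 = 566 kN.
Bearing (1.2 l_c t F_u ≤ 2.4 d t F_u): upper limit = 2.4·16·6·450 / 1000 = 103.7 kN.
  Edge l_c = 30 − 18/2 = 21 → r_n = 68.04 kN; interior l_c = 50 − 18 = 32 → r_n = 103.7 kN.
  R_n,bearing = 1·68.04 + 3·103.7 = 379.1 kN → 0.75 × 379.1 = 284 kN.
Bearing governs: 284 kN.

284 kN (bearing governs)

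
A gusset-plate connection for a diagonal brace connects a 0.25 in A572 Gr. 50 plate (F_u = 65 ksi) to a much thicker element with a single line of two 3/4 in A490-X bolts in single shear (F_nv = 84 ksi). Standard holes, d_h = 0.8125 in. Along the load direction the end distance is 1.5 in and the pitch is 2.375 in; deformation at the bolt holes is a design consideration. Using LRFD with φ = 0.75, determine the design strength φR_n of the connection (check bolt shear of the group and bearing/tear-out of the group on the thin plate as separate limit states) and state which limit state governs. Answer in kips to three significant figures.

37.9 kips (bearing governs)

Bolt shear: A_b = π·0.75²/4 = 0.4418 in²; R_n = 84 × 0.4418 × 2 × 1 = 74.22 kips → 0.75 × 74.22 = 55.7 kips.
Bearing (1.2 l_c t F_u ≤ 2.4 d t F_u): upper limit = 2.4·0.75·0.25·65 = 29.25 kips.
  Edge l_c = 1.5 − 0.8125/2 = 1.094 → r_n = 21.33 kips; interior l_c = 2.375 − 0.8125 = 1.562 → r_n = 29.25 kips.
  R_n,bearing = 1·21.33 + 1·29.25 = 50.58 kips → 0.75 × 50.58 = 37.9 kips.
Bearing governs: 37.9 kips.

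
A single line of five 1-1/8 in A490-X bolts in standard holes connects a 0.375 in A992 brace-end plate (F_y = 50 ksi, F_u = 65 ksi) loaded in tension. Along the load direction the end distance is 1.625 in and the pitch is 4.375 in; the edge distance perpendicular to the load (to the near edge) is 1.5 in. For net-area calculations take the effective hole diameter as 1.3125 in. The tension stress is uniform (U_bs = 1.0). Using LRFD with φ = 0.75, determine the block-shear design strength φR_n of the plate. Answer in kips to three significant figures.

160 kips

Shear plane L_v = 1.625 + 4·4.375 = 19.12 in; A_gv = 19.12 × 0.375 = 7.172 in².
A_nv = (19.12 − 4.5·1.3125) × 0.375 = 4.957 in².
A_nt = (1.5 − 0.5·1.3125) × 0.375 = 0.3164 in².
0.6 F_u A_nv = 193.3 kips; 0.6 F_y A_gv = 215.2 kips → shear rupture governs the shear term.
R_n = 193.3 + 1.0 × 65 × 0.3164 = 213.9 kips.
Design strength φR_n = 0.75 × 213.9 = 160 kips.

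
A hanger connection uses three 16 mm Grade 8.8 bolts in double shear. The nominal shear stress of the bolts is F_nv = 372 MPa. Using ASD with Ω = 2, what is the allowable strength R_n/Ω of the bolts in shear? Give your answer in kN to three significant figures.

A_b = π × 16² / 4 = 201.1 mm².
R_n = F_nv · A_b · n · n_s = 372 × 201.1 × 3 × 2 / 1000 = 448.8 kN.
Allowable strength R_n/Ω = 448.8 / 2 = 224 kN.

224 kN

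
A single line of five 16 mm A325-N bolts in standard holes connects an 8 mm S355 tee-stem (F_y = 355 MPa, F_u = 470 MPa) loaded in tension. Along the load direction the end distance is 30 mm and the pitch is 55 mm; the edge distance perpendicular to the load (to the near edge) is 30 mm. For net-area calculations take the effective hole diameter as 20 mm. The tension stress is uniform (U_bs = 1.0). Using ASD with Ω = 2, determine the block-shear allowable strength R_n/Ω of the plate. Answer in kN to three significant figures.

218 kN

Shear plane L_v = 30 + 4·55 = 250 mm; A_gv = 250 × 8 = 2000 mm².
A_nv = (250 − 4.5·20) × 8 = 1280 mm².
A_nt = (30 − 0.5·20) × 8 = 160 mm².
0.6 F_u A_nv = 361 kN; 0.6 F_y A_gv = 426 kN → shear rupture governs the shear term.
R_n = 361 + 1.0 × 470 × 160 / 1000 = 436.2 kN.
Allowable strength R_n/Ω = 436.2 / 2 = 218 kN.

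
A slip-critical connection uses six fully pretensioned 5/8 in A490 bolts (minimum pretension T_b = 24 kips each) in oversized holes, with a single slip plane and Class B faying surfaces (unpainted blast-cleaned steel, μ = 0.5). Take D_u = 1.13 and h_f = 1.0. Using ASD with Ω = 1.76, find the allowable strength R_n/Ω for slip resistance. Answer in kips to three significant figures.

46.2 kips

R_n = μ · D_u · h_f · T_b · n_s · n_b = 0.5 × 1.13 × 1.0 × 24 × 1 × 6 = 81.36 kips.
Allowable strength R_n/Ω = 81.36 / 1.76 = 46.2 kips.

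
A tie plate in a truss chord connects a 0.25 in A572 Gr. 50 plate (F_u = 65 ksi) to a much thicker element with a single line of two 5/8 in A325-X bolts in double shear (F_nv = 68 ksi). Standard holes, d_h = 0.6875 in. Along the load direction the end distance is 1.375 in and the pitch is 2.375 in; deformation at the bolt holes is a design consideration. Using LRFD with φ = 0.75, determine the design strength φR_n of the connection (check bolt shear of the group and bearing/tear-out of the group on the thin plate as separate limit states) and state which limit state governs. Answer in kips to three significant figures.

33.4 kips (bearing governs)

Bolt shear: A_b = π·0.625²/4 = 0.3068 in²; R_n = 68 × 0.3068 × 2 × 2 = 83.45 kips → 0.75 × 83.45 = 62.6 kips.
Bearing (1.2 l_c t F_u ≤ 2.4 d t F_u): upper limit = 2.4·0.625·0.25·65 = 24.38 kips.
  Edge l_c = 1.375 − 0.6875/2 = 1.031 → r_n = 20.11 kips; interior l_c = 2.375 − 0.6875 = 1.688 → r_n = 24.38 kips.
  R_n,bearing = 1·20.11 + 1·24.38 = 44.48 kips → 0.75 × 44.48 = 33.4 kips.
Bearing governs: 33.4 kips.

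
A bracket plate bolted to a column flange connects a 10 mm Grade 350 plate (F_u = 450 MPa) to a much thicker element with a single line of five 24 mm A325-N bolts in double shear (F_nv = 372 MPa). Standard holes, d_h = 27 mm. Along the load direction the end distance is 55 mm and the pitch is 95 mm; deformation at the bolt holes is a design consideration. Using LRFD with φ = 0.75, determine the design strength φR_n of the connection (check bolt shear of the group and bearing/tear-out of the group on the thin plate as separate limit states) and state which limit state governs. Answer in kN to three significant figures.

946 kN (bearing governs)

Bolt shear: A_b = π·24²/4 = 452.4 mm²; R_n = 372 × 452.4 × 5 × 2 / 1000 = 1683 kN → 0.75 × 1683 = 1260 kN.
Bearing (1.2 l_c t F_u ≤ 2.4 d t F_u): upper limit = 2.4·24·10·450 / 1000 = 259.2 kN.
  Edge l_c = 55 − 27/2 = 41.5 → r_n = 224.1 kN; interior l_c = 95 − 27 = 68 → r_n = 259.2 kN.
  R_n,bearing = 1·224.1 + 4·259.2 = 1261 kN → 0.75 × 1261 = 946 kN.
Bearing governs: 946 kN.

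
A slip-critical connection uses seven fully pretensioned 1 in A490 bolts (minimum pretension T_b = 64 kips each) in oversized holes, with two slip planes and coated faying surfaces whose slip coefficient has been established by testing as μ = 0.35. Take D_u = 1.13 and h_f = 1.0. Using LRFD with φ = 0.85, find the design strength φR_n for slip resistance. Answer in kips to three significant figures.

R_n = μ · D_u · h_f · T_b · n_s · n_b = 0.35 × 1.13 × 1.0 × 64 × 2 × 7 = 354.4 kips.
Design strength φR_n = 0.85 × 354.4 = 301 kips.

301 kips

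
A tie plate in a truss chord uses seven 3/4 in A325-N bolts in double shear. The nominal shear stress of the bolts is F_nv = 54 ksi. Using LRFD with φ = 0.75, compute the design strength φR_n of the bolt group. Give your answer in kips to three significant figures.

A_b = π × 0.75² / 4 = 0.4418 in².
R_n = F_nv · A_b · n · n_s = 54 × 0.4418 × 7 × 2 = 334 kips.
Design strength φR_n = 0.75 × 334 = 250 kips.

250 kips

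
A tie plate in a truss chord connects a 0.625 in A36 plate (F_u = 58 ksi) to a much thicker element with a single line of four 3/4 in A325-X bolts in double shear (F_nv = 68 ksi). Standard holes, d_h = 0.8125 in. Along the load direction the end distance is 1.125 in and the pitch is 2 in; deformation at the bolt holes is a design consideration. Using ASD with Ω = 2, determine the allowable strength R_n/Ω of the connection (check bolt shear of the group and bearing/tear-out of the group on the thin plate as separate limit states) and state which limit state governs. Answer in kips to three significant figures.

Bolt shear: A_b = π·0.75²/4 = 0.4418 in²; R_n = 68 × 0.4418 × 4 × 2 = 240.3 kips → 240.3 / 2 = 120 kips.
Bearing (1.2 l_c t F_u ≤ 2.4 d t F_u): upper limit = 2.4·0.75·0.625·58 = 65.25 kips.
  Edge l_c = 1.125 − 0.8125/2 = 0.7188 → r_n = 31.27 kips; interior l_c = 2 − 0.8125 = 1.188 → r_n = 51.66 kips.
  R_n,bearing = 1·31.27 + 3·51.66 = 186.2 kips → 186.2 / 2 = 93.1 kips.
Bearing governs: 93.1 kips.

93.1 kips (bearing governs)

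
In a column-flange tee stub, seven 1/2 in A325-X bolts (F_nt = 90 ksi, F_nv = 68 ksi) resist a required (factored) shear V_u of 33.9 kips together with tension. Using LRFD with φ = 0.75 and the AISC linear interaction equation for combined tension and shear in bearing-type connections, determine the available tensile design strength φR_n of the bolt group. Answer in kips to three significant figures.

A_b = π·0.5²/4 = 0.1963 in²; f_rv = 33.9 / (7 × 0.1963) = 24.66 ksi.
F'_nt = 1.3 F_nt − (F_nt / φF_nv) f_rv = 1.3·90 − (90/(0.75·68))·24.66 = 73.47 ksi, capped at F_nt → F'_nt = 73.47 ksi.
R_n = F'_nt · A_b · n = 73.47 × 0.1963 × 7 = 101 kips.
Design strength φR_n = 0.75 × 101 = 75.7 kips.

75.7 kips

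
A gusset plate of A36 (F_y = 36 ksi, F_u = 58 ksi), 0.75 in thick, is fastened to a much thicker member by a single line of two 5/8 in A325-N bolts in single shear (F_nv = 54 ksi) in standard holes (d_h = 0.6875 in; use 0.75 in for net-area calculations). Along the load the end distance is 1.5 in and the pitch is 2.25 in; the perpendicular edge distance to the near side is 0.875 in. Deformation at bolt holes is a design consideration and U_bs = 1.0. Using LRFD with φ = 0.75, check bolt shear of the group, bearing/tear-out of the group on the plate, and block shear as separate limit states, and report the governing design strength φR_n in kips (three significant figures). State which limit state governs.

24.9 kips (bolt shear governs)

Bolt shear: A_b = π·0.625²/4 = 0.3068 in²; R_n = 54 × 0.3068 × 2 × 1 = 33.13 kips → 0.75 × 33.13 = 24.9 kips.
Bearing: edge l_c = 1.156, r_n = 60.36 kips; interior l_c = 1.562, r_n = 65.25 kips; R_n = 60.36 + 1·65.25 = 125.6 kips → 94.2 kips.
Block shear: A_gv = 2.812, A_nv = 1.969, A_nt = 0.375 in²; R_n = min(0.6F_uA_nv, 0.6F_yA_gv) + U_bs·F_u·A_nt = 82.5 kips → 61.9 kips.
Bolt shear governs: 24.9 kips.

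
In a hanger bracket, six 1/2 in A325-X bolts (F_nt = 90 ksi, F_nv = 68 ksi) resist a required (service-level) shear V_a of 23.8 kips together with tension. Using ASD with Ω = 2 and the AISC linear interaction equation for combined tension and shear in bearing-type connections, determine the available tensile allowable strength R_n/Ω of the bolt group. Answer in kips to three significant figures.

37.4 kips

A_b = π·0.5²/4 = 0.1963 in²; f_rv = 23.8 / (6 × 0.1963) = 20.2 ksi.
F'_nt = 1.3 F_nt − (Ω F_nt / F_nv) f_rv = 1.3·90 − (2·90/68)·20.2 = 63.52 ksi, capped at F_nt → F'_nt = 63.52 ksi.
R_n = F'_nt · A_b · n = 63.52 × 0.1963 × 6 = 74.84 kips.
Allowable strength R_n/Ω = 74.84 / 2 = 37.4 kips.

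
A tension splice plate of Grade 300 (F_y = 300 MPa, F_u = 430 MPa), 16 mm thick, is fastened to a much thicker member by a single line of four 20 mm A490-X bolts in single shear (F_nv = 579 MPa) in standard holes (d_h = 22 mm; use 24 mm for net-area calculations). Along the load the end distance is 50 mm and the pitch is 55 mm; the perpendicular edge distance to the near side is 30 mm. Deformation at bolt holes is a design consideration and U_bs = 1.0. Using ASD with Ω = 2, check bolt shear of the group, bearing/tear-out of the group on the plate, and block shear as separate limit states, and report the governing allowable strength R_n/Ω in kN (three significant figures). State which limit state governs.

332 kN (block shear governs)

Bolt shear: A_b = π·20²/4 = 314.2 mm²; R_n = 579 × 314.2 × 4 × 1 / 1000 = 727.6 kN → 727.6 / 2 = 364 kN.
Bearing: edge l_c = 39, r_n = 322 kN; interior l_c = 33, r_n = 272.4 kN; R_n = 322 + 3·272.4 = 1139 kN → 570 kN.
Block shear: A_gv = 3440, A_nv = 2096, A_nt = 288 mm²; R_n = min(0.6F_uA_nv, 0.6F_yA_gv) + U_bs·F_u·A_nt = 664.6 kN → 332 kN.
Block shear governs: 332 kN.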